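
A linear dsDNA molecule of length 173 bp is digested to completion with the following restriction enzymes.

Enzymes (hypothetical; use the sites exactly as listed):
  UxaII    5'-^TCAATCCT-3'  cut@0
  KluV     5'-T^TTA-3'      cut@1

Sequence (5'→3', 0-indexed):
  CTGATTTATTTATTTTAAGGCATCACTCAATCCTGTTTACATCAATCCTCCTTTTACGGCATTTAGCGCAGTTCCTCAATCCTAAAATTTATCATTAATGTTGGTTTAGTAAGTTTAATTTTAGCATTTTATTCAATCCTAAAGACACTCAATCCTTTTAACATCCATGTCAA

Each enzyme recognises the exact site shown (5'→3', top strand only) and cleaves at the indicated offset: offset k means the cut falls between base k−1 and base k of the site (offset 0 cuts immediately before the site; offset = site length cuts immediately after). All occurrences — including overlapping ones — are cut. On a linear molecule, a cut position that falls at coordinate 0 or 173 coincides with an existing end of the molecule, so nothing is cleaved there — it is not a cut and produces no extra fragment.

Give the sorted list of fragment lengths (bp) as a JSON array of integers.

[4,4,5,5,5,6,8,9,9,9,10,12,12,13,13,16,16,17]

Per-enzyme occurrences:
  UxaII (TCAATCCT, off=0): starts [26, 41, 75, 132, 148] → cuts [26, 41, 75, 132, 148]
  KluV (TTTA, off=1): starts [4, 8, 13, 35, 52, 61, 87, 104, 113, 119, 127, 156] → cuts [5, 9, 14, 36, 53, 62, 88, 105, 114, 120, 128, 157]

Pooled cuts: [5, 9, 14, 26, 36, 41, 53, 62, 75, 88, 105, 114, 120, 128, 132, 148, 157]

Fragments:
  [0,5): 5 bp
  [5,9): 4 bp
  [9,14): 5 bp
  [14,26): 12 bp
  [26,36): 10 bp
  [36,41): 5 bp
  [41,53): 12 bp
  [53,62): 9 bp
  [62,75): 13 bp
  [75,88): 13 bp
  [88,105): 17 bp
  [105,114): 9 bp
  [114,120): 6 bp
  [120,128): 8 bp
  [128,132): 4 bp
  [132,148): 16 bp
  [148,157): 9 bp
  [157,173): 16 bp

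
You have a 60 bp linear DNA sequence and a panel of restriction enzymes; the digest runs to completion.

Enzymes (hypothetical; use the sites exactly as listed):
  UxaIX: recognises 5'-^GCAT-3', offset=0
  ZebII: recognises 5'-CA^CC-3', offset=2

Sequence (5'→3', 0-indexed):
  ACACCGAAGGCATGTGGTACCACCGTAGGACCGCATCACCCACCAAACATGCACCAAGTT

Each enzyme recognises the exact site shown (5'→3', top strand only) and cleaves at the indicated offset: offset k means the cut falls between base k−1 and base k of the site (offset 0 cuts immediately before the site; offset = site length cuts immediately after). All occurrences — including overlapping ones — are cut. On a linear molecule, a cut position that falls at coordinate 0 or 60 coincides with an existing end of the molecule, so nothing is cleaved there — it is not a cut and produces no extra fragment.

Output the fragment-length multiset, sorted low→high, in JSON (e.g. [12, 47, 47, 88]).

Per-enzyme occurrences:
  UxaIX (GCAT, off=0): starts [9, 32] → cuts [9, 32]
  ZebII (CACC, off=2): starts [1, 20, 36, 40, 51] → cuts [3, 22, 38, 42, 53]

All cut coordinates (distinct, sorted): [3, 9, 22, 32, 38, 42, 53]

Fragments:
  [0,3): 3 bp
  [3,9): 6 bp
  [9,22): 13 bp
  [22,32): 10 bp
  [32,38): 6 bp
  [38,42): 4 bp
  [42,53): 11 bp
  [53,60): 7 bp

[3,4,6,6,7,10,11,13]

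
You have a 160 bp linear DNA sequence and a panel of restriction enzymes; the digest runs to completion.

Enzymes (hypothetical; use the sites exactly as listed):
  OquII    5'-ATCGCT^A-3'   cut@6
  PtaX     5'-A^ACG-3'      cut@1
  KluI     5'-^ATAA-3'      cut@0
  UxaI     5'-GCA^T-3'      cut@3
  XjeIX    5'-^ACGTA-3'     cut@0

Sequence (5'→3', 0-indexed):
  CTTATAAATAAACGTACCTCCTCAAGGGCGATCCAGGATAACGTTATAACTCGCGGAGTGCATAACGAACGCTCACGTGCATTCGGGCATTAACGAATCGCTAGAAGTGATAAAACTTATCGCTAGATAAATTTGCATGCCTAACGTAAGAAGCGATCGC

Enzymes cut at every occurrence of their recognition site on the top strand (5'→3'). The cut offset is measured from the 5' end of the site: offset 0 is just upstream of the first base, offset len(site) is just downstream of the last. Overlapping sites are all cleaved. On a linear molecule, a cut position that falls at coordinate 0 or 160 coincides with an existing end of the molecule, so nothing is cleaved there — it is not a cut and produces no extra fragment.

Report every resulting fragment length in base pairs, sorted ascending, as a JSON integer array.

Site scan:
  OquII (ATCGCTA, off=6): starts [96, 118] → cuts [102, 124]
  PtaX (AACG, off=1): starts [10, 39, 63, 67, 91, 142] → cuts [11, 40, 64, 68, 92, 143]
  KluI (ATAA, off=0): starts [3, 7, 37, 45, 61, 109, 126] → cuts [3, 7, 37, 45, 61, 109, 126]
  UxaI (GCAT, off=3): starts [59, 78, 86, 134] → cuts [62, 81, 89, 137]
  XjeIX (ACGTA, off=0): starts [11, 143] → cuts [11, 143]

All cut coordinates (distinct, sorted): [3, 7, 11, 37, 40, 45, 61, 62, 64, 68, 81, 89, 92, 102, 109, 124, 126, 137, 143]

Fragments:
  [0,3): 3 bp
  [3,7): 4 bp
  [7,11): 4 bp
  [11,37): 26 bp
  [37,40): 3 bp
  [40,45): 5 bp
  [45,61): 16 bp
  [61,62): 1 bp
  [62,64): 2 bp
  [64,68): 4 bp
  [68,81): 13 bp
  [81,89): 8 bp
  [89,92): 3 bp
  [92,102): 10 bp
  [102,109): 7 bp
  [109,124): 15 bp
  [124,126): 2 bp
  [126,137): 11 bp
  [137,143): 6 bp
  [143,160): 17 bp

[1,2,2,3,3,3,4,4,4,5,6,7,8,10,11,13,15,16,17,26]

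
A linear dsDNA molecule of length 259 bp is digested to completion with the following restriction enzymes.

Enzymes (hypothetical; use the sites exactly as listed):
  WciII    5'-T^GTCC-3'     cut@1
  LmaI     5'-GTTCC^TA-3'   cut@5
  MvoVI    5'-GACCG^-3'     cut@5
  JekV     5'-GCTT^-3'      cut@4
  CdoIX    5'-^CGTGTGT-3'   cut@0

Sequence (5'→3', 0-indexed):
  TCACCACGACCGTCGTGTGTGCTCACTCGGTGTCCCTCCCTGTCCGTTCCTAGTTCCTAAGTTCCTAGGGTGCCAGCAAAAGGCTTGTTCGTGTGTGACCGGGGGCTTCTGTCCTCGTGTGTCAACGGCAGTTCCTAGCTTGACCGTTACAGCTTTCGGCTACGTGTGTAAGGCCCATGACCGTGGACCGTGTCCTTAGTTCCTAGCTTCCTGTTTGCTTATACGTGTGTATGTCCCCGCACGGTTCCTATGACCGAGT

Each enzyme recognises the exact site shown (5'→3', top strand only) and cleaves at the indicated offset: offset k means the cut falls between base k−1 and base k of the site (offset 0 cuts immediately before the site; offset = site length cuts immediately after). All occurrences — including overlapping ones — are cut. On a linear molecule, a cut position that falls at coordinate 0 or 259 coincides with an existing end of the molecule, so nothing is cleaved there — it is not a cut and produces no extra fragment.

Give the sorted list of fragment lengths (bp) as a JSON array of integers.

Site scan:
  WciII (TGTCC, off=1): starts [30, 40, 109, 190, 231] → cuts [31, 41, 110, 191, 232]
  LmaI (GTTCCTA, off=5): starts [45, 52, 60, 130, 198, 243] → cuts [50, 57, 65, 135, 203, 248]
  MvoVI (GACCG, off=5): starts [7, 96, 141, 178, 185, 251] → cuts [12, 101, 146, 183, 190, 256]
  JekV (GCTT, off=4): starts [82, 104, 137, 151, 205, 216] → cuts [86, 108, 141, 155, 209, 220]
  CdoIX (CGTGTGT, off=0): starts [13, 89, 115, 162, 223] → cuts [13, 89, 115, 162, 223]

All cut coordinates (distinct, sorted): [12, 13, 31, 41, 50, 57, 65, 86, 89, 101, 108, 110, 115, 135, 141, 146, 155, 162, 183, 190, 191, 203, 209, 220, 223, 232, 248, 256]

Fragments:
  [0,12): 12 bp
  [12,13): 1 bp
  [13,31): 18 bp
  [31,41): 10 bp
  [41,50): 9 bp
  [50,57): 7 bp
  [57,65): 8 bp
  [65,86): 21 bp
  [86,89): 3 bp
  [89,101): 12 bp
  [101,108): 7 bp
  [108,110): 2 bp
  [110,115): 5 bp
  [115,135): 20 bp
  [135,141): 6 bp
  [141,146): 5 bp
  [146,155): 9 bp
  [155,162): 7 bp
  [162,183): 21 bp
  [183,190): 7 bp
  [190,191): 1 bp
  [191,203): 12 bp
  [203,209): 6 bp
  [209,220): 11 bp
  [220,223): 3 bp
  [223,232): 9 bp
  [232,248): 16 bp
  [248,256): 8 bp
  [256,259): 3 bp

[1,1,2,3,3,3,5,5,6,6,7,7,7,7,8,8,9,9,9,10,11,12,12,12,16,18,20,21,21]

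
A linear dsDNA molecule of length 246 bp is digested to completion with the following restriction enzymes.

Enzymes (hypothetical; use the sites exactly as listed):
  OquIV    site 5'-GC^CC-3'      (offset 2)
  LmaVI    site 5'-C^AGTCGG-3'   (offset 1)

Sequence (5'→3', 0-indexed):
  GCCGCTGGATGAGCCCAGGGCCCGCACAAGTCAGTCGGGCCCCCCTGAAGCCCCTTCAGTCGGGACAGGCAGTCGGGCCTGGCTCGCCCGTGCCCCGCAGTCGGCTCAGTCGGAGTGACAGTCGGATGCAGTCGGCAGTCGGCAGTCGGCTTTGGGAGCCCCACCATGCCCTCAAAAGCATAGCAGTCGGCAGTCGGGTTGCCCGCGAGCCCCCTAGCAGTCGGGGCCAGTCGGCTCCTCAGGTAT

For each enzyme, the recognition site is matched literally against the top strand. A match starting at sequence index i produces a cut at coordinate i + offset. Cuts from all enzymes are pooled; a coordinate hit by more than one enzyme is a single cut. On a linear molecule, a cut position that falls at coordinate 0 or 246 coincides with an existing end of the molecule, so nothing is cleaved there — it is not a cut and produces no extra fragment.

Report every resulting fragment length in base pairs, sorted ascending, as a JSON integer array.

Scan for sites:
  OquIV (GCCC, off=2): starts [12, 19, 38, 49, 85, 91, 157, 167, 200, 208] → cuts [14, 21, 40, 51, 87, 93, 159, 169, 202, 210]
  LmaVI (CAGTCGG, off=1): starts [31, 56, 69, 97, 106, 118, 128, 135, 142, 183, 190, 217, 227] → cuts [32, 57, 70, 98, 107, 119, 129, 136, 143, 184, 191, 218, 228]

All cut coordinates (distinct, sorted): [14, 21, 32, 40, 51, 57, 70, 87, 93, 98, 107, 119, 129, 136, 143, 159, 169, 184, 191, 202, 210, 218, 228]

Fragment lengths:
  [0,14): 14 bp
  [14,21): 7 bp
  [21,32): 11 bp
  [32,40): 8 bp
  [40,51): 11 bp
  [51,57): 6 bp
  [57,70): 13 bp
  [70,87): 17 bp
  [87,93): 6 bp
  [93,98): 5 bp
  [98,107): 9 bp
  [107,119): 12 bp
  [119,129): 10 bp
  [129,136): 7 bp
  [136,143): 7 bp
  [143,159): 16 bp
  [159,169): 10 bp
  [169,184): 15 bp
  [184,191): 7 bp
  [191,202): 11 bp
  [202,210): 8 bp
  [210,218): 8 bp
  [218,228): 10 bp
  [228,246): 18 bp

[5,6,6,7,7,7,7,8,8,8,9,10,10,10,11,11,11,12,13,14,15,16,17,18]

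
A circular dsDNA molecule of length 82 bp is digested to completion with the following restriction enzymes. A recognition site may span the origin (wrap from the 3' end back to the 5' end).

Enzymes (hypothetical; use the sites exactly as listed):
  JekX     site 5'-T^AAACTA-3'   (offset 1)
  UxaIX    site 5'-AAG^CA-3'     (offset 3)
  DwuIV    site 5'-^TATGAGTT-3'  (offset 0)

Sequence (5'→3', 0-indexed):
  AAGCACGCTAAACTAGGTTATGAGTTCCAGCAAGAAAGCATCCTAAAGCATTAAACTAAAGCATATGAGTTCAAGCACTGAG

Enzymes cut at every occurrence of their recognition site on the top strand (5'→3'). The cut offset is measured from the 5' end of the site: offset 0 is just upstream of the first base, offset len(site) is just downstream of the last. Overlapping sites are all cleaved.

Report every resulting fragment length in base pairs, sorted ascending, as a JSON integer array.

[2,4,6,9,9,10,10,12,20]

Scan for sites:
  JekX (TAAACTA, off=1): starts [8, 51] → cuts [9, 52]
  UxaIX (AAGCA, off=3): starts [0, 35, 45, 58, 72] → cuts [3, 38, 48, 61, 75]
  DwuIV (TATGAGTT, off=0): starts [18, 63] → cuts [18, 63]

Pooled cuts: [3, 9, 18, 38, 48, 52, 61, 63, 75]

Fragments:
  3→9: 6 bp
  9→18: 9 bp
  18→38: 20 bp
  38→48: 10 bp
  48→52: 4 bp
  52→61: 9 bp
  61→63: 2 bp
  63→75: 12 bp
  75→3 (wrap): 82-75+3 = 10 bp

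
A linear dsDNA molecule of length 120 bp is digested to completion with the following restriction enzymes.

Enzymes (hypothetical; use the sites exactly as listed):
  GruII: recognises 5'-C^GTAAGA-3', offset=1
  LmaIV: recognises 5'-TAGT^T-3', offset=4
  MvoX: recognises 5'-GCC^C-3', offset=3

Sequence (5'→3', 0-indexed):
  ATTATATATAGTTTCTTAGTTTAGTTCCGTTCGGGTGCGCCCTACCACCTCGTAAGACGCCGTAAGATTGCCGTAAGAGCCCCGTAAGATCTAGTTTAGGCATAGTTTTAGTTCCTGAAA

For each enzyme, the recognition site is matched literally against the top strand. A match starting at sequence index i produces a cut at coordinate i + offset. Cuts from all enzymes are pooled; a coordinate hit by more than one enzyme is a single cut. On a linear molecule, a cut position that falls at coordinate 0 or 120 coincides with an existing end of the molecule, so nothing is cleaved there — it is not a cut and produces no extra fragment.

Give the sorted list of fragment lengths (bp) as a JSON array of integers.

Site scan:
  GruII CGTAAGA/1: at [50, 60, 71, 82] ⇒ [51, 61, 72, 83]
  LmaIV TAGTT/4: at [8, 16, 21, 91, 102, 108] ⇒ [12, 20, 25, 95, 106, 112]
  MvoX GCCC/3: at [38, 78] ⇒ [41, 81]

Pooled cuts: [12, 20, 25, 41, 51, 61, 72, 81, 83, 95, 106, 112]

Fragment lengths:
  [0,12): 12 bp
  [12,20): 8 bp
  [20,25): 5 bp
  [25,41): 16 bp
  [41,51): 10 bp
  [51,61): 10 bp
  [61,72): 11 bp
  [72,81): 9 bp
  [81,83): 2 bp
  [83,95): 12 bp
  [95,106): 11 bp
  [106,112): 6 bp
  [112,120): 8 bp

[2,5,6,8,8,9,10,10,11,11,12,12,16]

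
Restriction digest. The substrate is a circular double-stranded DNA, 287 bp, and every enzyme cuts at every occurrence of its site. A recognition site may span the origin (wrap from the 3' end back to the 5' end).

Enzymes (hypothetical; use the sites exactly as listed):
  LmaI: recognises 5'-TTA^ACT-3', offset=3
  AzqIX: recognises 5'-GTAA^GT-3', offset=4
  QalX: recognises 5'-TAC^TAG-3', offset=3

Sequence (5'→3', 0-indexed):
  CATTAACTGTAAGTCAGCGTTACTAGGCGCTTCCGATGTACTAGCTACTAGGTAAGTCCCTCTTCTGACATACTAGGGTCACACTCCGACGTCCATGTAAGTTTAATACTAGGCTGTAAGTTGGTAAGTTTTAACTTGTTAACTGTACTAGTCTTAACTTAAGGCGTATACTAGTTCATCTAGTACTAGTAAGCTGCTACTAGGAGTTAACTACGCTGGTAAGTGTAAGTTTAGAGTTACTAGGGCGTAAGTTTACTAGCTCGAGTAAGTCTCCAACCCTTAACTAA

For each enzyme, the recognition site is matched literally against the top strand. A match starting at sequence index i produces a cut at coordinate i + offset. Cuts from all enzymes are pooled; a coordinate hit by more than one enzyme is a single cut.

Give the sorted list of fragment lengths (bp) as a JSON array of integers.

Scan for sites:
  LmaI TTAACT/3: at [2, 130, 138, 153, 206, 279] ⇒ [5, 133, 141, 156, 209, 282]
  AzqIX GTAAGT/4: at [8, 51, 96, 115, 123, 218, 224, 246, 264] ⇒ [12, 55, 100, 119, 127, 222, 228, 250, 268]
  QalX TACTAG/3: at [20, 38, 45, 70, 106, 145, 168, 183, 197, 237, 253] ⇒ [23, 41, 48, 73, 109, 148, 171, 186, 200, 240, 256]

Pooled cuts: [5, 12, 23, 41, 48, 55, 73, 100, 109, 119, 127, 133, 141, 148, 156, 171, 186, 200, 209, 222, 228, 240, 250, 256, 268, 282]

Fragments:
  5→12: 7 bp
  12→23: 11 bp
  23→41: 18 bp
  41→48: 7 bp
  48→55: 7 bp
  55→73: 18 bp
  73→100: 27 bp
  100→109: 9 bp
  109→119: 10 bp
  119→127: 8 bp
  127→133: 6 bp
  133→141: 8 bp
  141→148: 7 bp
  148→156: 8 bp
  156→171: 15 bp
  171→186: 15 bp
  186→200: 14 bp
  200→209: 9 bp
  209→222: 13 bp
  222→228: 6 bp
  228→240: 12 bp
  240→250: 10 bp
  250→256: 6 bp
  256→268: 12 bp
  268→282: 14 bp
  282→5 (wrap): 287-282+5 = 10 bp

[6,6,6,7,7,7,7,8,8,8,9,9,10,10,10,11,12,12,13,14,14,15,15,18,18,27]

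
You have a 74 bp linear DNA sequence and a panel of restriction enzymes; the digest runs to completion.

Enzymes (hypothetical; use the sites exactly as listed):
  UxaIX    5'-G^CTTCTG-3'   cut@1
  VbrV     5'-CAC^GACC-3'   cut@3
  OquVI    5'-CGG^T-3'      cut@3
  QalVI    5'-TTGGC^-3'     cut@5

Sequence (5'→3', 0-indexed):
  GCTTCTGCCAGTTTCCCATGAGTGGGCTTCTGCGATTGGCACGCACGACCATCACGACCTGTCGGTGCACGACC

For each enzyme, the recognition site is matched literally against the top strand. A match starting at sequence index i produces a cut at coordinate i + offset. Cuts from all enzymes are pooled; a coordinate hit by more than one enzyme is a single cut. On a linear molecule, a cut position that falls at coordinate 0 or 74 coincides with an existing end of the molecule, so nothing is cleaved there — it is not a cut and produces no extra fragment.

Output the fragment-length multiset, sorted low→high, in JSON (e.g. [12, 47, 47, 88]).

[1,4,5,6,9,10,14,25]

Scan for sites:
  UxaIX (GCTTCTG, off=1): starts [0, 25] → cuts [1, 26]
  VbrV (CACGACC, off=3): starts [43, 52, 67] → cuts [46, 55, 70]
  OquVI (CGGT, off=3): starts [62] → cuts [65]
  QalVI (TTGGC, off=5): starts [35] → cuts [40]

Pooled cuts: [1, 26, 40, 46, 55, 65, 70]

Fragments:
  [0,1): 1 bp
  [1,26): 25 bp
  [26,40): 14 bp
  [40,46): 6 bp
  [46,55): 9 bp
  [55,65): 10 bp
  [65,70): 5 bp
  [70,74): 4 bp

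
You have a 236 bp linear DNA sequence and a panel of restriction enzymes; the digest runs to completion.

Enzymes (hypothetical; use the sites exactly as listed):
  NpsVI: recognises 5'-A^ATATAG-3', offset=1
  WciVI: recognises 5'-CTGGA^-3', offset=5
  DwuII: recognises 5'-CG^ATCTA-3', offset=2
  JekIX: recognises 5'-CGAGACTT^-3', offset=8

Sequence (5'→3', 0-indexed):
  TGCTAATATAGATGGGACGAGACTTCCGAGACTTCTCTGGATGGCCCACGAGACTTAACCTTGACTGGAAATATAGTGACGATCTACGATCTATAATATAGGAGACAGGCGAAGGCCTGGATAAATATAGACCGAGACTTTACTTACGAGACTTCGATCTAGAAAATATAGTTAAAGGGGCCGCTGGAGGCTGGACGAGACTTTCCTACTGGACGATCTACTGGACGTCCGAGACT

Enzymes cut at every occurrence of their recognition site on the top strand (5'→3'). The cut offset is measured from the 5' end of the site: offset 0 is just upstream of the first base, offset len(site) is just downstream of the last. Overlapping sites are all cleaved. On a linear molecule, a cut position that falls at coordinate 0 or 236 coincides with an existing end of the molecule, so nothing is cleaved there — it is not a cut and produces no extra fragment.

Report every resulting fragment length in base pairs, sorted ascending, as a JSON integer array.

[1,2,2,3,5,7,7,7,7,8,9,9,10,10,11,11,13,14,15,16,20,23,26]

Site scan:
  NpsVI (AATATAG, off=1): starts [4, 69, 94, 123, 164] → cuts [5, 70, 95, 124, 165]
  WciVI (CTGGA, off=5): starts [36, 64, 116, 183, 190, 208, 220] → cuts [41, 69, 121, 188, 195, 213, 225]
  DwuII (CGATCTA, off=2): starts [79, 86, 154, 213] → cuts [81, 88, 156, 215]
  JekIX (CGAGACTT, off=8): starts [17, 26, 48, 132, 146, 195] → cuts [25, 34, 56, 140, 154, 203]

Pooled cuts: [5, 25, 34, 41, 56, 69, 70, 81, 88, 95, 121, 124, 140, 154, 156, 165, 188, 195, 203, 213, 215, 225]

Fragments:
  [0,5): 5 bp
  [5,25): 20 bp
  [25,34): 9 bp
  [34,41): 7 bp
  [41,56): 15 bp
  [56,69): 13 bp
  [69,70): 1 bp
  [70,81): 11 bp
  [81,88): 7 bp
  [88,95): 7 bp
  [95,121): 26 bp
  [121,124): 3 bp
  [124,140): 16 bp
  [140,154): 14 bp
  [154,156): 2 bp
  [156,165): 9 bp
  [165,188): 23 bp
  [188,195): 7 bp
  [195,203): 8 bp
  [203,213): 10 bp
  [213,215): 2 bp
  [215,225): 10 bp
  [225,236): 11 bp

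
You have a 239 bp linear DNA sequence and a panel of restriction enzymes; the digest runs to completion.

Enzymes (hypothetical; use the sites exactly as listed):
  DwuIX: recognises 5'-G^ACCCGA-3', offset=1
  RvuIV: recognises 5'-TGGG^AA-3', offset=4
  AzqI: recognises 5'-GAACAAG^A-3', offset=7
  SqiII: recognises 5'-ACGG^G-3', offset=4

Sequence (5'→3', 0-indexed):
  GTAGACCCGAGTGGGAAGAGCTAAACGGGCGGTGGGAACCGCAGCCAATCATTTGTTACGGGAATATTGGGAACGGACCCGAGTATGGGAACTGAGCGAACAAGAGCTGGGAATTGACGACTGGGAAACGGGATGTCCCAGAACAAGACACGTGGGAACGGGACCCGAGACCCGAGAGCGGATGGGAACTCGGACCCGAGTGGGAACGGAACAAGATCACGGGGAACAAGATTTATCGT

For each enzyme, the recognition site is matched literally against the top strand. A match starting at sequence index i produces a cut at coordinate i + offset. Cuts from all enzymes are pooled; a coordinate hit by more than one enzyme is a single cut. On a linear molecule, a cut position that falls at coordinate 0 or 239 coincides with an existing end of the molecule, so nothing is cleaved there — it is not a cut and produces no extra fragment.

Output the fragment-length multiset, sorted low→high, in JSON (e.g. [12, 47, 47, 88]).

Site scan:
  DwuIX (GACCCGA, off=1): starts [3, 75, 161, 168, 192] → cuts [4, 76, 162, 169, 193]
  RvuIV (TGGGAA, off=4): starts [11, 32, 67, 85, 107, 121, 152, 182, 200] → cuts [15, 36, 71, 89, 111, 125, 156, 186, 204]
  AzqI (GAACAAGA, off=7): starts [97, 140, 208, 223] → cuts [104, 147, 215, 230]
  SqiII (ACGGG, off=4): starts [24, 57, 127, 157, 218] → cuts [28, 61, 131, 161, 222]

Pooled cuts: [4, 15, 28, 36, 61, 71, 76, 89, 104, 111, 125, 131, 147, 156, 161, 162, 169, 186, 193, 204, 215, 222, 230]

Fragments:
  [0,4): 4 bp
  [4,15): 11 bp
  [15,28): 13 bp
  [28,36): 8 bp
  [36,61): 25 bp
  [61,71): 10 bp
  [71,76): 5 bp
  [76,89): 13 bp
  [89,104): 15 bp
  [104,111): 7 bp
  [111,125): 14 bp
  [125,131): 6 bp
  [131,147): 16 bp
  [147,156): 9 bp
  [156,161): 5 bp
  [161,162): 1 bp
  [162,169): 7 bp
  [169,186): 17 bp
  [186,193): 7 bp
  [193,204): 11 bp
  [204,215): 11 bp
  [215,222): 7 bp
  [222,230): 8 bp
  [230,239): 9 bp

[1,4,5,5,6,7,7,7,7,8,8,9,9,10,11,11,11,13,13,14,15,16,17,25]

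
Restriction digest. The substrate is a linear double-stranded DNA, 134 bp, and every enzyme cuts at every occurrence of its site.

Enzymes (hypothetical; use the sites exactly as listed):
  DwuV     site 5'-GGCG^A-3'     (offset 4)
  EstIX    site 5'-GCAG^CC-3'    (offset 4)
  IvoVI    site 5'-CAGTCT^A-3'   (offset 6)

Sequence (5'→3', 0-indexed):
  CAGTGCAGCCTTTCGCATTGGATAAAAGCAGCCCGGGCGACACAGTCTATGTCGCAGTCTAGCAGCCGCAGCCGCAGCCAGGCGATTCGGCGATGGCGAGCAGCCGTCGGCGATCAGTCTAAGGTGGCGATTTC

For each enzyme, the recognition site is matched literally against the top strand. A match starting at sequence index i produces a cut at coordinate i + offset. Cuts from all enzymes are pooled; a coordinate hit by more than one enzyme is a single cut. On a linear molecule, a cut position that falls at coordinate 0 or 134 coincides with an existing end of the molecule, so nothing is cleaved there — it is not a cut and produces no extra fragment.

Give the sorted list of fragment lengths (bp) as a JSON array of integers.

Scan for sites:
  DwuV GGCGA/4: at [35, 80, 88, 94, 108, 125] ⇒ [39, 84, 92, 98, 112, 129]
  EstIX GCAGCC/4: at [4, 27, 61, 67, 73, 99] ⇒ [8, 31, 65, 71, 77, 103]
  IvoVI CAGTCTA/6: at [42, 54, 114] ⇒ [48, 60, 120]

Pooled cuts: [8, 31, 39, 48, 60, 65, 71, 77, 84, 92, 98, 103, 112, 120, 129]

Fragment lengths:
  [0,8): 8 bp
  [8,31): 23 bp
  [31,39): 8 bp
  [39,48): 9 bp
  [48,60): 12 bp
  [60,65): 5 bp
  [65,71): 6 bp
  [71,77): 6 bp
  [77,84): 7 bp
  [84,92): 8 bp
  [92,98): 6 bp
  [98,103): 5 bp
  [103,112): 9 bp
  [112,120): 8 bp
  [120,129): 9 bp
  [129,134): 5 bp

[5,5,5,6,6,6,7,8,8,8,8,9,9,9,12,23]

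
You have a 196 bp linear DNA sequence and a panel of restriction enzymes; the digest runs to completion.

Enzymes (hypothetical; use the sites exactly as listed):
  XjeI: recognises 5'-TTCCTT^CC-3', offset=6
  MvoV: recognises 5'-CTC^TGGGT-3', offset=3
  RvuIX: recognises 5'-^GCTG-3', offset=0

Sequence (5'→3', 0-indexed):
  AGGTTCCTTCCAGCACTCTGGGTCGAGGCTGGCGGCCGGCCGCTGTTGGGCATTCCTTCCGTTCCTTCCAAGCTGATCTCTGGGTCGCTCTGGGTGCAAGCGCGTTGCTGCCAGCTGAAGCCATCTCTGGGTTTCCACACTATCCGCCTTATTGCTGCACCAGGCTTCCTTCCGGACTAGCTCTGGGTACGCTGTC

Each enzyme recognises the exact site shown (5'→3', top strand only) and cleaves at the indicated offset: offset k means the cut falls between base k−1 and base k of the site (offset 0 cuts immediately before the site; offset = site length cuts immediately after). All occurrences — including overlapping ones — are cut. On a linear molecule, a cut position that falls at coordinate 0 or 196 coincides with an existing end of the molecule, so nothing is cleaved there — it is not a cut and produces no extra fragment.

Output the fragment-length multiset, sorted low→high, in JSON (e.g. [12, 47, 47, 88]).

Scan for sites:
  XjeI (TTCCTTCC, off=6): starts [3, 52, 61, 165] → cuts [9, 58, 67, 171]
  MvoV (CTCTGGGT, off=3): starts [15, 77, 87, 124, 180] → cuts [18, 80, 90, 127, 183]
  RvuIX (GCTG, off=0): starts [27, 41, 71, 106, 113, 153, 190] → cuts [27, 41, 71, 106, 113, 153, 190]

All cut coordinates (distinct, sorted): [9, 18, 27, 41, 58, 67, 71, 80, 90, 106, 113, 127, 153, 171, 183, 190]

Fragments:
  [0,9): 9 bp
  [9,18): 9 bp
  [18,27): 9 bp
  [27,41): 14 bp
  [41,58): 17 bp
  [58,67): 9 bp
  [67,71): 4 bp
  [71,80): 9 bp
  [80,90): 10 bp
  [90,106): 16 bp
  [106,113): 7 bp
  [113,127): 14 bp
  [127,153): 26 bp
  [153,171): 18 bp
  [171,183): 12 bp
  [183,190): 7 bp
  [190,196): 6 bp

[4,6,7,7,9,9,9,9,9,10,12,14,14,16,17,18,26]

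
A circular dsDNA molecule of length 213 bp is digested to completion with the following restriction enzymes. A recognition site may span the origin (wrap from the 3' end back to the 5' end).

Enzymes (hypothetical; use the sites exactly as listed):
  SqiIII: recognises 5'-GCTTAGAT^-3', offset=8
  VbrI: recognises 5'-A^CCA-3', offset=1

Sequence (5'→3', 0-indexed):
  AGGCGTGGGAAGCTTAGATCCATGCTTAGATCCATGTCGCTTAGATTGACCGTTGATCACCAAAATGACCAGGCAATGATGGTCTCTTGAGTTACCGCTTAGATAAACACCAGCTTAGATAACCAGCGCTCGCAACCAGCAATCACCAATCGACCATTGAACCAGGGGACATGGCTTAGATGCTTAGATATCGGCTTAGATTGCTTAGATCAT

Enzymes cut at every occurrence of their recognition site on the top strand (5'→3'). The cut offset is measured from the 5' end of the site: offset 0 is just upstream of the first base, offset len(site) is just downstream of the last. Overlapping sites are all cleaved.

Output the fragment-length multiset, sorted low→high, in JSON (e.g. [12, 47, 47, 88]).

[2,5,8,8,8,9,9,10,11,12,12,13,13,15,20,22,36]

Site scan:
  SqiIII (GCTTAGAT, off=8): starts [11, 23, 38, 96, 112, 173, 181, 193, 202] → cuts [19, 31, 46, 104, 120, 181, 189, 201, 210]
  VbrI (ACCA, off=1): starts [58, 67, 108, 121, 134, 144, 152, 160] → cuts [59, 68, 109, 122, 135, 145, 153, 161]

All cut coordinates (distinct, sorted): [19, 31, 46, 59, 68, 104, 109, 120, 122, 135, 145, 153, 161, 181, 189, 201, 210]

Fragment lengths:
  19→31: 12 bp
  31→46: 15 bp
  46→59: 13 bp
  59→68: 9 bp
  68→104: 36 bp
  104→109: 5 bp
  109→120: 11 bp
  120→122: 2 bp
  122→135: 13 bp
  135→145: 10 bp
  145→153: 8 bp
  153→161: 8 bp
  161→181: 20 bp
  181→189: 8 bp
  189→201: 12 bp
  201→210: 9 bp
  210→19 (wrap): 213-210+19 = 22 bp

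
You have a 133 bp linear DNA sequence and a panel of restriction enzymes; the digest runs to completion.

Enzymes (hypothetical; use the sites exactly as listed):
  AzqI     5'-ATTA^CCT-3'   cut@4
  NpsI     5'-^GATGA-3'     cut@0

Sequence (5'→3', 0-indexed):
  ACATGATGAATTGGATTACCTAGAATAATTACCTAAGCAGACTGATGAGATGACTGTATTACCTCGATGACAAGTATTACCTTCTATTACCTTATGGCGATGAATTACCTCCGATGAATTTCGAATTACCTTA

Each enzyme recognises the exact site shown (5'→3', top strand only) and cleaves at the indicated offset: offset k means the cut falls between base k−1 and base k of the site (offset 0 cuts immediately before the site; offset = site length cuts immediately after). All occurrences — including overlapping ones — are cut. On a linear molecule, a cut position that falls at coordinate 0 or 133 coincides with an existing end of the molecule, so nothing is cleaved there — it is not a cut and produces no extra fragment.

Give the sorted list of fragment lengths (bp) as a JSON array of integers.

Site scan:
  AzqI ATTACCT/4: at [14, 27, 57, 75, 85, 103, 124] ⇒ [18, 31, 61, 79, 89, 107, 128]
  NpsI GATGA/0: at [4, 43, 48, 65, 98, 112] ⇒ [4, 43, 48, 65, 98, 112]

All cut coordinates (distinct, sorted): [4, 18, 31, 43, 48, 61, 65, 79, 89, 98, 107, 112, 128]

Fragments:
  [0,4): 4 bp
  [4,18): 14 bp
  [18,31): 13 bp
  [31,43): 12 bp
  [43,48): 5 bp
  [48,61): 13 bp
  [61,65): 4 bp
  [65,79): 14 bp
  [79,89): 10 bp
  [89,98): 9 bp
  [98,107): 9 bp
  [107,112): 5 bp
  [112,128): 16 bp
  [128,133): 5 bp

[4,4,5,5,5,9,9,10,12,13,13,14,14,16]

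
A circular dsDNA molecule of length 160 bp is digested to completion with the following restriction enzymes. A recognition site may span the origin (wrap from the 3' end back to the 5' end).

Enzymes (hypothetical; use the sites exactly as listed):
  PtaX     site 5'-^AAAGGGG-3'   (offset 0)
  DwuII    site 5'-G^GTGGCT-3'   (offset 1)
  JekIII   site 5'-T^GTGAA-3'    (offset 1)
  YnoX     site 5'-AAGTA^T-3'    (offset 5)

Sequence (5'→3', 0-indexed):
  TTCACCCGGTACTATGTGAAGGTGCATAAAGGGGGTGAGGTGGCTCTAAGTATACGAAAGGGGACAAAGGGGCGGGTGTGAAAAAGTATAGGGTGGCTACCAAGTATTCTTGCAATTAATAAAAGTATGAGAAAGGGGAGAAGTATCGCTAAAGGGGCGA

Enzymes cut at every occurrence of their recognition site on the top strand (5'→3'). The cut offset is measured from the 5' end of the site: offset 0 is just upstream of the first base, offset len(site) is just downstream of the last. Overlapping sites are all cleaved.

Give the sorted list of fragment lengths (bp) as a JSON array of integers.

[4,4,4,5,9,11,12,12,12,13,14,14,21,25]

Site scan:
  PtaX (AAAGGGG, off=0): starts [27, 56, 65, 131, 150] → cuts [27, 56, 65, 131, 150]
  DwuII (GGTGGCT, off=1): starts [38, 91] → cuts [39, 92]
  JekIII (TGTGAA, off=1): starts [14, 76] → cuts [15, 77]
  YnoX (AAGTAT, off=5): starts [47, 83, 101, 122, 140] → cuts [52, 88, 106, 127, 145]

All cut coordinates (distinct, sorted): [15, 27, 39, 52, 56, 65, 77, 88, 92, 106, 127, 131, 145, 150]

Fragment lengths:
  15→27: 12 bp
  27→39: 12 bp
  39→52: 13 bp
  52→56: 4 bp
  56→65: 9 bp
  65→77: 12 bp
  77→88: 11 bp
  88→92: 4 bp
  92→106: 14 bp
  106→127: 21 bp
  127→131: 4 bp
  131→145: 14 bp
  145→150: 5 bp
  150→15 (wrap): 160-150+15 = 25 bp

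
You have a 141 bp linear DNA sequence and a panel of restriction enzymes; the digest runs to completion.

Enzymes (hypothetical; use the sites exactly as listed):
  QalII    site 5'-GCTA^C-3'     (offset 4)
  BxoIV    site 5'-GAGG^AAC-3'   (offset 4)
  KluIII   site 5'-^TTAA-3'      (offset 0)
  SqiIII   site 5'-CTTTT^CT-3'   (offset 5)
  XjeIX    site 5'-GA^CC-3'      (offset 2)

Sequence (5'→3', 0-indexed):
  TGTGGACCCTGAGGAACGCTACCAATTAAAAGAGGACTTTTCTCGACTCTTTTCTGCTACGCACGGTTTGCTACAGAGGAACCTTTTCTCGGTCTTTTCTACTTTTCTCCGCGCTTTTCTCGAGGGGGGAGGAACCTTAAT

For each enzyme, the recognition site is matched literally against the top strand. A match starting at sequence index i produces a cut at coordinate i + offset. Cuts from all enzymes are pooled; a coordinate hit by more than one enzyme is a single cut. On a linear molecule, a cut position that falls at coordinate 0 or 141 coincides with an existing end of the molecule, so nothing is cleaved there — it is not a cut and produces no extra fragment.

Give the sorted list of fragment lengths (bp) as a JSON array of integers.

Per-enzyme occurrences:
  QalII (GCTAC, off=4): starts [17, 55, 69] → cuts [21, 59, 73]
  BxoIV (GAGGAAC, off=4): starts [10, 75, 128] → cuts [14, 79, 132]
  KluIII (TTAA, off=0): starts [25, 136] → cuts [25, 136]
  SqiIII (CTTTTCT, off=5): starts [36, 48, 82, 93, 101, 113] → cuts [41, 53, 87, 98, 106, 118]
  XjeIX (GACC, off=2): starts [4] → cuts [6]

Pooled cuts: [6, 14, 21, 25, 41, 53, 59, 73, 79, 87, 98, 106, 118, 132, 136]

Fragment lengths:
  [0,6): 6 bp
  [6,14): 8 bp
  [14,21): 7 bp
  [21,25): 4 bp
  [25,41): 16 bp
  [41,53): 12 bp
  [53,59): 6 bp
  [59,73): 14 bp
  [73,79): 6 bp
  [79,87): 8 bp
  [87,98): 11 bp
  [98,106): 8 bp
  [106,118): 12 bp
  [118,132): 14 bp
  [132,136): 4 bp
  [136,141): 5 bp

[4,4,5,6,6,6,7,8,8,8,11,12,12,14,14,16]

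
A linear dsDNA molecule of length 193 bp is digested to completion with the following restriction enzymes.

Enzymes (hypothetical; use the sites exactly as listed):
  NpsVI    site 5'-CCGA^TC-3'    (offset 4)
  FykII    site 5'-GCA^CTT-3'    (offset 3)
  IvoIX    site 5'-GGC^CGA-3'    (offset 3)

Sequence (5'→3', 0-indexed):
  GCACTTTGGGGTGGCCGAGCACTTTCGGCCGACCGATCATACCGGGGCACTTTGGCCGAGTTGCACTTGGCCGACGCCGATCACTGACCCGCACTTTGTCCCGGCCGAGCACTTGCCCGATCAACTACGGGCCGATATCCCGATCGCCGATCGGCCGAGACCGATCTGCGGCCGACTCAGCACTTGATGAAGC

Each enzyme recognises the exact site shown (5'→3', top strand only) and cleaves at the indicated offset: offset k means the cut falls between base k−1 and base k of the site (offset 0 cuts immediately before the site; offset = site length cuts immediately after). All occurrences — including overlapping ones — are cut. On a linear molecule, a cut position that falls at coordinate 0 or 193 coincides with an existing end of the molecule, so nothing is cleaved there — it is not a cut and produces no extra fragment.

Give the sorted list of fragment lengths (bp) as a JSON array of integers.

[3,5,6,6,6,7,7,7,8,8,9,9,9,9,10,11,11,12,12,12,13,13]

Scan for sites:
  NpsVI CCGATC/4: at [32, 76, 116, 139, 146, 160] ⇒ [36, 80, 120, 143, 150, 164]
  FykII GCACTT/3: at [0, 18, 46, 62, 90, 108, 179] ⇒ [3, 21, 49, 65, 93, 111, 182]
  IvoIX GGCCGA/3: at [12, 26, 53, 68, 102, 129, 152, 169] ⇒ [15, 29, 56, 71, 105, 132, 155, 172]

All cut coordinates (distinct, sorted): [3, 15, 21, 29, 36, 49, 56, 65, 71, 80, 93, 105, 111, 120, 132, 143, 150, 155, 164, 172, 182]

Fragment lengths:
  [0,3): 3 bp
  [3,15): 12 bp
  [15,21): 6 bp
  [21,29): 8 bp
  [29,36): 7 bp
  [36,49): 13 bp
  [49,56): 7 bp
  [56,65): 9 bp
  [65,71): 6 bp
  [71,80): 9 bp
  [80,93): 13 bp
  [93,105): 12 bp
  [105,111): 6 bp
  [111,120): 9 bp
  [120,132): 12 bp
  [132,143): 11 bp
  [143,150): 7 bp
  [150,155): 5 bp
  [155,164): 9 bp
  [164,172): 8 bp
  [172,182): 10 bp
  [182,193): 11 bp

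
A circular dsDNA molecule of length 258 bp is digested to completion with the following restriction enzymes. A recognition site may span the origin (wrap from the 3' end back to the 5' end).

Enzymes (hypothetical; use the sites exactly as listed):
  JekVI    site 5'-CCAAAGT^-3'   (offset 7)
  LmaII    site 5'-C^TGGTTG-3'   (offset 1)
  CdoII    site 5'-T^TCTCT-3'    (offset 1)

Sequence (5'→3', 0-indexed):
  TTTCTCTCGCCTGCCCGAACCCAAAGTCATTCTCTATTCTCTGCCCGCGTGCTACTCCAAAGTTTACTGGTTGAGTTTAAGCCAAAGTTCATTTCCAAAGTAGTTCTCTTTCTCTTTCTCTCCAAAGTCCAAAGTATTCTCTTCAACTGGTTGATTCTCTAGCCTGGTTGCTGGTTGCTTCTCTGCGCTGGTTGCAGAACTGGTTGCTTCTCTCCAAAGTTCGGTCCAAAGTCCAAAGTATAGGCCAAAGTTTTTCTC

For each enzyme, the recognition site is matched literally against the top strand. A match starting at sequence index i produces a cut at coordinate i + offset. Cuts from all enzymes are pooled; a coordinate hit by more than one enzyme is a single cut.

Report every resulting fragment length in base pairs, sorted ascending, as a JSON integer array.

Site scan:
  JekVI (CCAAAGT, off=7): starts [20, 56, 81, 94, 121, 128, 213, 225, 232, 244] → cuts [27, 63, 88, 101, 128, 135, 220, 232, 239, 251]
  LmaII (CTGGTTG, off=1): starts [66, 146, 163, 170, 187, 199] → cuts [67, 147, 164, 171, 188, 200]
  CdoII (TTCTCT, off=1): starts [1, 29, 36, 103, 109, 115, 136, 154, 178, 207, 253] → cuts [2, 30, 37, 104, 110, 116, 137, 155, 179, 208, 254]

All cut coordinates (distinct, sorted): [2, 27, 30, 37, 63, 67, 88, 101, 104, 110, 116, 128, 135, 137, 147, 155, 164, 171, 179, 188, 200, 208, 220, 232, 239, 251, 254]

Fragment lengths:
  2→27: 25 bp
  27→30: 3 bp
  30→37: 7 bp
  37→63: 26 bp
  63→67: 4 bp
  67→88: 21 bp
  88→101: 13 bp
  101→104: 3 bp
  104→110: 6 bp
  110→116: 6 bp
  116→128: 12 bp
  128→135: 7 bp
  135→137: 2 bp
  137→147: 10 bp
  147→155: 8 bp
  155→164: 9 bp
  164→171: 7 bp
  171→179: 8 bp
  179→188: 9 bp
  188→200: 12 bp
  200→208: 8 bp
  208→220: 12 bp
  220→232: 12 bp
  232→239: 7 bp
  239→251: 12 bp
  251→254: 3 bp
  254→2 (wrap): 258-254+2 = 6 bp

[2,3,3,3,4,6,6,6,7,7,7,7,8,8,8,9,9,10,12,12,12,12,12,13,21,25,26]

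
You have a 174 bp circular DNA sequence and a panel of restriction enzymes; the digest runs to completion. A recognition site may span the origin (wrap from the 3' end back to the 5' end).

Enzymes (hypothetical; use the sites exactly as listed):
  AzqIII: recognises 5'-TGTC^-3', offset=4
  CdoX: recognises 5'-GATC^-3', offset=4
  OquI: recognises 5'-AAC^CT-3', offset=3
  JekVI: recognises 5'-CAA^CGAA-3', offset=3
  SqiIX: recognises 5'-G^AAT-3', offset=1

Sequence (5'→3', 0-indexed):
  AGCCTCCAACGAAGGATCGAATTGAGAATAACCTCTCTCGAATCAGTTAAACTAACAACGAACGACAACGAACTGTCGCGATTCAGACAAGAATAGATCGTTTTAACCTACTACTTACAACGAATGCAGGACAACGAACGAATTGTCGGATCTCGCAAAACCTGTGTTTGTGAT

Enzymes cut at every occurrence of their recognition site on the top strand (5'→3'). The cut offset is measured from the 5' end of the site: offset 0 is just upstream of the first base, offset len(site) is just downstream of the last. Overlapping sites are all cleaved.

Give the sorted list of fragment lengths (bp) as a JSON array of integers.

[1,2,5,6,6,7,7,8,8,8,9,9,9,10,12,13,14,18,22]

Site scan:
  AzqIII (TGTC, off=4): starts [73, 143] → cuts [77, 147]
  CdoX (GATC, off=4): starts [14, 95, 148] → cuts [18, 99, 152]
  OquI (AACCT, off=3): starts [29, 104, 158] → cuts [32, 107, 161]
  JekVI (CAACGAA, off=3): starts [6, 55, 65, 117, 131] → cuts [9, 58, 68, 120, 134]
  SqiIX (GAAT, off=1): starts [18, 25, 39, 90, 121, 139] → cuts [19, 26, 40, 91, 122, 140]

All cut coordinates (distinct, sorted): [9, 18, 19, 26, 32, 40, 58, 68, 77, 91, 99, 107, 120, 122, 134, 140, 147, 152, 161]

Fragment lengths:
  9→18: 9 bp
  18→19: 1 bp
  19→26: 7 bp
  26→32: 6 bp
  32→40: 8 bp
  40→58: 18 bp
  58→68: 10 bp
  68→77: 9 bp
  77→91: 14 bp
  91→99: 8 bp
  99→107: 8 bp
  107→120: 13 bp
  120→122: 2 bp
  122→134: 12 bp
  134→140: 6 bp
  140→147: 7 bp
  147→152: 5 bp
  152→161: 9 bp
  161→9 (wrap): 174-161+9 = 22 bp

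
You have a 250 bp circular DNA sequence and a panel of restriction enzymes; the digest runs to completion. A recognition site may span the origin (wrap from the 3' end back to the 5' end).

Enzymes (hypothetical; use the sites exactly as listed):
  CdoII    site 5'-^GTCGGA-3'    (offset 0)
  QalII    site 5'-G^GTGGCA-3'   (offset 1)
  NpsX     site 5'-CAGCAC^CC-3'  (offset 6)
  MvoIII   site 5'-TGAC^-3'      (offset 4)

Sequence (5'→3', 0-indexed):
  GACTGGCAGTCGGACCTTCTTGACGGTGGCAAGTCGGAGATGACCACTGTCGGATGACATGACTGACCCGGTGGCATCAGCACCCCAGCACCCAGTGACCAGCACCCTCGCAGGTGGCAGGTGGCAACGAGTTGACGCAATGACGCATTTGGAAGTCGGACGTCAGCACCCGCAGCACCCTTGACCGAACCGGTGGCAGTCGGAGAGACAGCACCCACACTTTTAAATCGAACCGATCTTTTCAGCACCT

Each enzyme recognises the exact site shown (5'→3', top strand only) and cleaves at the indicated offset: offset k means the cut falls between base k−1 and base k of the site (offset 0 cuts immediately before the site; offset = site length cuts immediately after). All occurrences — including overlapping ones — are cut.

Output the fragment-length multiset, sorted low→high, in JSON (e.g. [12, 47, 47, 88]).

Site scan:
  CdoII (GTCGGA, off=0): starts [8, 32, 48, 154, 198] → cuts [8, 32, 48, 154, 198]
  QalII (GGTGGCA, off=1): starts [24, 69, 112, 119, 191] → cuts [25, 70, 113, 120, 192]
  NpsX (CAGCACCC, off=6): starts [77, 85, 99, 163, 172, 208] → cuts [83, 91, 105, 169, 178, 214]
  MvoIII (TGAC, off=4): starts [20, 40, 54, 59, 63, 95, 132, 140, 181, 249] → cuts [3, 24, 44, 58, 63, 67, 99, 136, 144, 185]

Pooled cuts: [3, 8, 24, 25, 32, 44, 48, 58, 63, 67, 70, 83, 91, 99, 105, 113, 120, 136, 144, 154, 169, 178, 185, 192, 198, 214]

Fragments:
  3→8: 5 bp
  8→24: 16 bp
  24→25: 1 bp
  25→32: 7 bp
  32→44: 12 bp
  44→48: 4 bp
  48→58: 10 bp
  58→63: 5 bp
  63→67: 4 bp
  67→70: 3 bp
  70→83: 13 bp
  83→91: 8 bp
  91→99: 8 bp
  99→105: 6 bp
  105→113: 8 bp
  113→120: 7 bp
  120→136: 16 bp
  136→144: 8 bp
  144→154: 10 bp
  154→169: 15 bp
  169→178: 9 bp
  178→185: 7 bp
  185→192: 7 bp
  192→198: 6 bp
  198→214: 16 bp
  214→3 (wrap): 250-214+3 = 39 bp

[1,3,4,4,5,5,6,6,7,7,7,7,8,8,8,8,9,10,10,12,13,15,16,16,16,39]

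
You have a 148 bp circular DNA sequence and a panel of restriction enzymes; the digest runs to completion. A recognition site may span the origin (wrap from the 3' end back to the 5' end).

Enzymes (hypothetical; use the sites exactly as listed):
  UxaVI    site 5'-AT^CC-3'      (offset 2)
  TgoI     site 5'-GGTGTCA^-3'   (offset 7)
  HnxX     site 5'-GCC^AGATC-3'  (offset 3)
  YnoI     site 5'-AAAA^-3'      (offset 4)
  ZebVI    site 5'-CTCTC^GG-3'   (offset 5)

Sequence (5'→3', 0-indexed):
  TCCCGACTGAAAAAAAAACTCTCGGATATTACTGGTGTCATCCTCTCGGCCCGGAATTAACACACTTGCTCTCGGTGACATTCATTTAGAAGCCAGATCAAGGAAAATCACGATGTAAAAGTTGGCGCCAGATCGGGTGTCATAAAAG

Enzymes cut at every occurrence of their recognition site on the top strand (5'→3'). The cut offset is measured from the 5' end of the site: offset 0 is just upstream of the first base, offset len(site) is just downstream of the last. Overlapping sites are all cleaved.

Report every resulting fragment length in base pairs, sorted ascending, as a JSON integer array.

[1,1,1,1,1,1,5,5,6,9,13,13,13,14,17,21,26]

Per-enzyme occurrences:
  UxaVI (ATCC, off=2): starts [39] → cuts [41]
  TgoI (GGTGTCA, off=7): starts [33, 135] → cuts [40, 142]
  HnxX (GCCAGATC, off=3): starts [91, 126] → cuts [94, 129]
  YnoI (AAAA, off=4): starts [9, 10, 11, 12, 13, 14, 103, 116, 143] → cuts [13, 14, 15, 16, 17, 18, 107, 120, 147]
  ZebVI (CTCTCGG, off=5): starts [18, 42, 68] → cuts [23, 47, 73]

Pooled cuts: [13, 14, 15, 16, 17, 18, 23, 40, 41, 47, 73, 94, 107, 120, 129, 142, 147]

Fragment lengths:
  13→14: 1 bp
  14→15: 1 bp
  15→16: 1 bp
  16→17: 1 bp
  17→18: 1 bp
  18→23: 5 bp
  23→40: 17 bp
  40→41: 1 bp
  41→47: 6 bp
  47→73: 26 bp
  73→94: 21 bp
  94→107: 13 bp
  107→120: 13 bp
  120→129: 9 bp
  129→142: 13 bp
  142→147: 5 bp
  147→13 (wrap): 148-147+13 = 14 bp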